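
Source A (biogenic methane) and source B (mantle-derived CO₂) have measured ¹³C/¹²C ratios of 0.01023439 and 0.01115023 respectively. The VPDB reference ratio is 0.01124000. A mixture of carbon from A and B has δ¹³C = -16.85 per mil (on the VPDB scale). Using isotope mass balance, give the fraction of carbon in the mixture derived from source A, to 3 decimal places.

0.109

δ_A = (0.01023439/0.01124000 − 1)×1000 = (0.910533 − 1)×1000 = -89.467 per mil
δ_B = (0.01115023/0.01124000 − 1)×1000 = (0.992013 − 1)×1000 = -7.987 per mil
f_A = (δ_mix − δ_B)/(δ_A − δ_B) = (-16.85 − (-7.987))/(-89.467 − (-7.987))
f_A = -8.863 / -81.480 = 0.1088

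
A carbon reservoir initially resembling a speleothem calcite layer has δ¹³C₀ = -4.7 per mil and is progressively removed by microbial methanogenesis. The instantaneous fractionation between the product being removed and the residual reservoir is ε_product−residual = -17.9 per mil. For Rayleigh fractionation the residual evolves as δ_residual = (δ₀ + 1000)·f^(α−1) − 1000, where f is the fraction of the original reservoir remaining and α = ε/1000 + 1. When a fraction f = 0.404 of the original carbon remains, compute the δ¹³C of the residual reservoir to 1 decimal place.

11.6 per mil

Rayleigh residual: δ_res = (δ₀ + 1000)·f^(α−1) − 1000
α = ε/1000 + 1 = 0.98210, so α − 1 = -0.01790
f^(α−1) = 0.404^(-0.01790) = 1.016356
δ_res = (-4.7 + 1000) × 1.016356 − 1000 = 1011.579 − 1000 = 11.58 per mil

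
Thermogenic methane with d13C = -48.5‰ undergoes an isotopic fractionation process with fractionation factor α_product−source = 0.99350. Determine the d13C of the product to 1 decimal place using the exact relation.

δ_product = (δ_source + 1000)·α − 1000
δ_product = (-48.5 + 1000) × 0.99350 − 1000
δ_product = 945.315 − 1000 = -54.68‰

-54.7‰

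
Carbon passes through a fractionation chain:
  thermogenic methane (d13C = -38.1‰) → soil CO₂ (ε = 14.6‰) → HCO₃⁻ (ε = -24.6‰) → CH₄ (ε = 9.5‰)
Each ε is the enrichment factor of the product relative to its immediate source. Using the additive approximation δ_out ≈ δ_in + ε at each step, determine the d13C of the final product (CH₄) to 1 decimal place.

step 1: δ ≈ -38.1 + (14.6) = -23.5‰
step 2: δ ≈ -23.5 + (-24.6) = -48.1‰
step 3: δ ≈ -48.1 + (9.5) = -38.6‰

-38.6‰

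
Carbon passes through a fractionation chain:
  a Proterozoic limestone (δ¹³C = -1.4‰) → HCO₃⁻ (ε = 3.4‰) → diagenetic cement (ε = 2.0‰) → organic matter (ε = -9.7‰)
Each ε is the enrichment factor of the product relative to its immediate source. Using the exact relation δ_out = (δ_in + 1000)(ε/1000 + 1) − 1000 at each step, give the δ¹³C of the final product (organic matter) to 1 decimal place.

-5.7‰

step 1: δ = (-1.40 + 1000)·(3.4/1000 + 1) − 1000 = 2.00‰
step 2: δ = (2.00 + 1000)·(2.0/1000 + 1) − 1000 = 4.00‰
step 3: δ = (4.00 + 1000)·(-9.7/1000 + 1) − 1000 = -5.74‰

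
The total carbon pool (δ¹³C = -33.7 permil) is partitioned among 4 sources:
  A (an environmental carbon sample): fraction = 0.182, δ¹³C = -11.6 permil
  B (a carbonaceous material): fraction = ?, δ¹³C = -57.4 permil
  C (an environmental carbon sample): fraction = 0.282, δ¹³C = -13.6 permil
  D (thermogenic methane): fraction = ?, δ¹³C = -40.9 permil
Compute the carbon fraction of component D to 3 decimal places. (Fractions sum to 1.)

0.183

Let f_D and f_B be the unknown fractions; fractions sum to 1 so f_D + f_B = 0.536.
Mass balance: Σ fᵢ·δᵢ = δ_bulk ⇒ f_D·(-40.9) + f_B·(-57.4) = -33.7 − (-5.946) = -27.754
Substitute f_B = 0.536 − f_D:
f_D·(-40.9 − -57.4) = -27.754 − 0.536×(-57.4) = 3.013
f_D = 3.013 / 16.5 = 0.1826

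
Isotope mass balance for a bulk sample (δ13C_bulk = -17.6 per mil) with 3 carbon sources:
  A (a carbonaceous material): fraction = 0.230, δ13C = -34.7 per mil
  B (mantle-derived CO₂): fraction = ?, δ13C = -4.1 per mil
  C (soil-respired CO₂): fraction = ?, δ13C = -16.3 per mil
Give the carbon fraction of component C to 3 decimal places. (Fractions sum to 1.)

Let f_C and f_B be the unknown fractions; fractions sum to 1 so f_C + f_B = 0.770.
Mass balance: Σ fᵢ·δᵢ = δ_bulk ⇒ f_C·(-16.3) + f_B·(-4.1) = -17.6 − (-7.981) = -9.619
Substitute f_B = 0.770 − f_C:
f_C·(-16.3 − -4.1) = -9.619 − 0.770×(-4.1) = -6.462
f_C = -6.462 / -12.2 = 0.5297

0.530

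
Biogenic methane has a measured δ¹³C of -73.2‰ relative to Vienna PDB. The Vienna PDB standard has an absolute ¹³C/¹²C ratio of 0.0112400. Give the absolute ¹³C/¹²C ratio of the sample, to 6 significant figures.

R_sample = R_standard × (δ¹³C/1000 + 1)
R_sample = 0.0112400 × (-73.2/1000 + 1) = 0.0112400 × 0.926800
R_sample = 0.0104172

0.0104172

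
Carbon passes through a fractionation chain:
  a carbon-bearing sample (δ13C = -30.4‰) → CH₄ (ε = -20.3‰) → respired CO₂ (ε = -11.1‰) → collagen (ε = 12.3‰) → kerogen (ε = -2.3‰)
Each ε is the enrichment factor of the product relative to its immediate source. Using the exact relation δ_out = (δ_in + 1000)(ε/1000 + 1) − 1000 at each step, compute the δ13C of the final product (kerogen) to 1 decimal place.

step 1: δ = (-30.40 + 1000)·(-20.3/1000 + 1) − 1000 = -50.08‰
step 2: δ = (-50.08 + 1000)·(-11.1/1000 + 1) − 1000 = -60.63‰
step 3: δ = (-60.63 + 1000)·(12.3/1000 + 1) − 1000 = -49.07‰
step 4: δ = (-49.07 + 1000)·(-2.3/1000 + 1) − 1000 = -51.26‰

-51.3‰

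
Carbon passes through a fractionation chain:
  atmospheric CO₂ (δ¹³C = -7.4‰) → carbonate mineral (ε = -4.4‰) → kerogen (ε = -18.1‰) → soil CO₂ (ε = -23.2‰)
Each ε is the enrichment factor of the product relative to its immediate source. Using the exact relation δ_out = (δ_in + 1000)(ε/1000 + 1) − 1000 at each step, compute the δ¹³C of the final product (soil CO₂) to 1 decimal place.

-52.2‰

step 1: δ = (-7.40 + 1000)·(-4.4/1000 + 1) − 1000 = -11.77‰
step 2: δ = (-11.77 + 1000)·(-18.1/1000 + 1) − 1000 = -29.65‰
step 3: δ = (-29.65 + 1000)·(-23.2/1000 + 1) − 1000 = -52.17‰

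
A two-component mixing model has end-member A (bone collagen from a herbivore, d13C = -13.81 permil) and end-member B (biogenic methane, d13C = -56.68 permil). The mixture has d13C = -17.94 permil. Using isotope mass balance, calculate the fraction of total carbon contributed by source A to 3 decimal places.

δ_mix = f_A·δ_A + (1 − f_A)·δ_B  ⇒  f_A = (δ_mix − δ_B)/(δ_A − δ_B)
f_A = (-17.94 − (-56.68)) / (-13.81 − (-56.68))
f_A = 38.74 / 42.87 = 0.9037

0.904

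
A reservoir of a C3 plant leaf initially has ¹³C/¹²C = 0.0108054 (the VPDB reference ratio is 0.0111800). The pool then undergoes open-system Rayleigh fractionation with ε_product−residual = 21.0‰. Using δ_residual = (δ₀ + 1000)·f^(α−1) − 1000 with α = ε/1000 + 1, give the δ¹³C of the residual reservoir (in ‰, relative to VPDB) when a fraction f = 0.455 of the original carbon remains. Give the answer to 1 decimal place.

-49.4‰

δ₀ = (0.0108054/0.0111800 − 1)×1000 = (0.966494 − 1)×1000 = -33.506‰
α − 1 = ε/1000 = 0.0210
f^(α−1) = 0.455^(0.0210) = 0.983599
δ_res = (-33.506 + 1000) × 0.983599 − 1000 = 950.643 − 1000 = -49.36‰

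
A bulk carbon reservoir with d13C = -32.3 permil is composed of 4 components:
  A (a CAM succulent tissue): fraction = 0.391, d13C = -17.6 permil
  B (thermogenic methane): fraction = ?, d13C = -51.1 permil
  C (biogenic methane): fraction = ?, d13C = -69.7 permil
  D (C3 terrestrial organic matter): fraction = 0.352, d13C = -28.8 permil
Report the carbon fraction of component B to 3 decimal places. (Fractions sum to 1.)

0.142

Let f_B and f_C be the unknown fractions; fractions sum to 1 so f_B + f_C = 0.257.
Mass balance: Σ fᵢ·δᵢ = δ_bulk ⇒ f_B·(-51.1) + f_C·(-69.7) = -32.3 − (-17.019) = -15.281
Substitute f_C = 0.257 − f_B:
f_B·(-51.1 − -69.7) = -15.281 − 0.257×(-69.7) = 2.632
f_B = 2.632 / 18.6 = 0.1415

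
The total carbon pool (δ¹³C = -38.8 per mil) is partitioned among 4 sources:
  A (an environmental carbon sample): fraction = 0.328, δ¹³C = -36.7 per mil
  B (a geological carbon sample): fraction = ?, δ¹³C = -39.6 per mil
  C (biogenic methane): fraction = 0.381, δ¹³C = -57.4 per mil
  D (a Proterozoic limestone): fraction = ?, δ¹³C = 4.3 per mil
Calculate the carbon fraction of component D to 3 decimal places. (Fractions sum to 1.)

Let f_D and f_B be the unknown fractions; fractions sum to 1 so f_D + f_B = 0.291.
Mass balance: Σ fᵢ·δᵢ = δ_bulk ⇒ f_D·(4.3) + f_B·(-39.6) = -38.8 − (-33.907) = -4.893
Substitute f_B = 0.291 − f_D:
f_D·(4.3 − -39.6) = -4.893 − 0.291×(-39.6) = 6.631
f_D = 6.631 / 43.9 = 0.1510

0.151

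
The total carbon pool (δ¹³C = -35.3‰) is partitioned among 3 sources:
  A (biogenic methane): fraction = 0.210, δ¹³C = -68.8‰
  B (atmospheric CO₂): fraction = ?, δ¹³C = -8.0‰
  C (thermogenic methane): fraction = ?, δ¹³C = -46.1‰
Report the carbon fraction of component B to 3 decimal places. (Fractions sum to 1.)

0.409

Let f_B and f_C be the unknown fractions; fractions sum to 1 so f_B + f_C = 0.790.
Mass balance: Σ fᵢ·δᵢ = δ_bulk ⇒ f_B·(-8.0) + f_C·(-46.1) = -35.3 − (-14.448) = -20.852
Substitute f_C = 0.790 − f_B:
f_B·(-8.0 − -46.1) = -20.852 − 0.790×(-46.1) = 15.567
f_B = 15.567 / 38.1 = 0.4086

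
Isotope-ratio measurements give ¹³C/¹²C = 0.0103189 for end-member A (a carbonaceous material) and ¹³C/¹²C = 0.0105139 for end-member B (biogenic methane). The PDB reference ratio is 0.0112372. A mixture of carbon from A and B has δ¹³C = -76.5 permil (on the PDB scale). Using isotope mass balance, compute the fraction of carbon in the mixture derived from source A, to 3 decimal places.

0.699

δ_A = (0.0103189/0.0112372 − 1)×1000 = (0.918280 − 1)×1000 = -81.720 permil
δ_B = (0.0105139/0.0112372 − 1)×1000 = (0.935633 − 1)×1000 = -64.367 permil
f_A = (δ_mix − δ_B)/(δ_A − δ_B) = (-76.5 − (-64.367))/(-81.720 − (-64.367))
f_A = -12.133 / -17.353 = 0.6992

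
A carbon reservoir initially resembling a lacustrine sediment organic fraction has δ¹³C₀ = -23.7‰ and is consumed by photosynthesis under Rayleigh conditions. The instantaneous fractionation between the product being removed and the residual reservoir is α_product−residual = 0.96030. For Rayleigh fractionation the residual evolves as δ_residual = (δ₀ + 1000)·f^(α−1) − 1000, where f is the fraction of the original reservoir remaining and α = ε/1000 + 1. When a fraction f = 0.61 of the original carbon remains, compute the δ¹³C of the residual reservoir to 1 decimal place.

Rayleigh residual: δ_res = (δ₀ + 1000)·f^(α−1) − 1000
α − 1 = -0.03970
f^(α−1) = 0.61^(-0.03970) = 1.019817
δ_res = (-23.7 + 1000) × 1.019817 − 1000 = 995.648 − 1000 = -4.35‰

-4.4‰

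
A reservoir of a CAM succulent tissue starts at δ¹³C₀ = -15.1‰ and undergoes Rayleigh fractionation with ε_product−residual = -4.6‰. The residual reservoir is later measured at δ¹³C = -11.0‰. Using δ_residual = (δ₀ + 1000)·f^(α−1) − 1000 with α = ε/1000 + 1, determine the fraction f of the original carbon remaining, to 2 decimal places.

α − 1 = ε/1000 = -0.0046
(δ_res + 1000)/(δ₀ + 1000) = (-11.0 + 1000)/(-15.1 + 1000) = 989.0/984.9 = 1.004163
f = 1.004163^(1/-0.0046) = exp(ln(1.004163)/-0.0046) = exp(0.00415/-0.0046)
f = exp(-0.9031) = 0.4053

0.41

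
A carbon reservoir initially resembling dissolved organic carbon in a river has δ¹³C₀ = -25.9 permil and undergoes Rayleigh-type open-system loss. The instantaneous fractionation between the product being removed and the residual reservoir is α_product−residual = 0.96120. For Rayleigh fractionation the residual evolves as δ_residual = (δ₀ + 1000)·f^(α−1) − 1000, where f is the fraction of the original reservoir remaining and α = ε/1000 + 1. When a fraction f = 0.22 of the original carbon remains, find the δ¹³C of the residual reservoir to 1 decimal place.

Rayleigh residual: δ_res = (δ₀ + 1000)·f^(α−1) − 1000
α − 1 = -0.03880
f^(α−1) = 0.22^(-0.03880) = 1.060508
δ_res = (-25.9 + 1000) × 1.060508 − 1000 = 1033.041 − 1000 = 33.04 permil

33.0 permil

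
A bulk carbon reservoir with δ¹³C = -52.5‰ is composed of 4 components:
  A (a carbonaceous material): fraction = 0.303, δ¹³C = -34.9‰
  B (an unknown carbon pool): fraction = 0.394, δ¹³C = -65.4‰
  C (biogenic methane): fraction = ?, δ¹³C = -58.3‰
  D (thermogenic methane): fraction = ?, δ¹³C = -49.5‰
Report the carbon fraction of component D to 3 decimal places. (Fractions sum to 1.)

0.171

Let f_D and f_C be the unknown fractions; fractions sum to 1 so f_D + f_C = 0.303.
Mass balance: Σ fᵢ·δᵢ = δ_bulk ⇒ f_D·(-49.5) + f_C·(-58.3) = -52.5 − (-36.342) = -16.158
Substitute f_C = 0.303 − f_D:
f_D·(-49.5 − -58.3) = -16.158 − 0.303×(-58.3) = 1.507
f_D = 1.507 / 8.8 = 0.1713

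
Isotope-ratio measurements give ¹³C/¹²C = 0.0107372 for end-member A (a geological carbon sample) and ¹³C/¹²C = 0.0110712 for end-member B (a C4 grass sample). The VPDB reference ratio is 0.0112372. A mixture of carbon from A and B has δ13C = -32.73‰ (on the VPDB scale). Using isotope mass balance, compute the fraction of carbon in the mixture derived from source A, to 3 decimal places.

δ_A = (0.0107372/0.0112372 − 1)×1000 = (0.955505 − 1)×1000 = -44.495‰
δ_B = (0.0110712/0.0112372 − 1)×1000 = (0.985228 − 1)×1000 = -14.772‰
f_A = (δ_mix − δ_B)/(δ_A − δ_B) = (-32.73 − (-14.772))/(-44.495 − (-14.772))
f_A = -17.958 / -29.723 = 0.6042

0.604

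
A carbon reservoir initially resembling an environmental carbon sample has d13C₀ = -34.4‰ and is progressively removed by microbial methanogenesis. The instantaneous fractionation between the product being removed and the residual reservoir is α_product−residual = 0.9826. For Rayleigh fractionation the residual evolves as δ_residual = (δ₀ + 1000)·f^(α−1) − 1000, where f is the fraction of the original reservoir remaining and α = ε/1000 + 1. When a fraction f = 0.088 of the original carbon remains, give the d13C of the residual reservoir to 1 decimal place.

7.3‰

Rayleigh residual: δ_res = (δ₀ + 1000)·f^(α−1) − 1000
α − 1 = -0.01740
f^(α−1) = 0.088^(-0.01740) = 1.043196
δ_res = (-34.4 + 1000) × 1.043196 − 1000 = 1007.310 − 1000 = 7.31‰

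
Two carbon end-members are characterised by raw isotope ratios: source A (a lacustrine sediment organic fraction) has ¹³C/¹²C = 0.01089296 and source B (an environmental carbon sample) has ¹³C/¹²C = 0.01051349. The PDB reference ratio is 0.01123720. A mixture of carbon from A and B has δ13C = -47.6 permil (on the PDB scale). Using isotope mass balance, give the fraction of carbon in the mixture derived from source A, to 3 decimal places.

δ_A = (0.01089296/0.01123720 − 1)×1000 = (0.969366 − 1)×1000 = -30.634 permil
δ_B = (0.01051349/0.01123720 − 1)×1000 = (0.935597 − 1)×1000 = -64.403 permil
f_A = (δ_mix − δ_B)/(δ_A − δ_B) = (-47.6 − (-64.403))/(-30.634 − (-64.403))
f_A = 16.803 / 33.769 = 0.4976

0.498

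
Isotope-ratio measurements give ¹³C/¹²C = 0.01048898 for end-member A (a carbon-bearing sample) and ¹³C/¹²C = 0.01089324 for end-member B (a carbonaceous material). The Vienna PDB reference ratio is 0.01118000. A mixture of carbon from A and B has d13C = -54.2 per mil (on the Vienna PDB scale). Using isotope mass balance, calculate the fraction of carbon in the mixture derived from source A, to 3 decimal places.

0.790

δ_A = (0.01048898/0.01118000 − 1)×1000 = (0.938191 − 1)×1000 = -61.809 per mil
δ_B = (0.01089324/0.01118000 − 1)×1000 = (0.974351 − 1)×1000 = -25.649 per mil
f_A = (δ_mix − δ_B)/(δ_A − δ_B) = (-54.2 − (-25.649))/(-61.809 − (-25.649))
f_A = -28.551 / -36.159 = 0.7896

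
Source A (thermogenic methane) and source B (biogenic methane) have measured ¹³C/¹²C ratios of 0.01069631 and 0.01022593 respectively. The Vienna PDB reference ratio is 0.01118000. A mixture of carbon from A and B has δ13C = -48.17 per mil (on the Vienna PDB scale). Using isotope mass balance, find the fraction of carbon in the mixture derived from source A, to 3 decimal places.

0.883

δ_A = (0.01069631/0.01118000 − 1)×1000 = (0.956736 − 1)×1000 = -43.264 per mil
δ_B = (0.01022593/0.01118000 − 1)×1000 = (0.914663 − 1)×1000 = -85.337 per mil
f_A = (δ_mix − δ_B)/(δ_A − δ_B) = (-48.17 − (-85.337))/(-43.264 − (-85.337))
f_A = 37.167 / 42.073 = 0.8834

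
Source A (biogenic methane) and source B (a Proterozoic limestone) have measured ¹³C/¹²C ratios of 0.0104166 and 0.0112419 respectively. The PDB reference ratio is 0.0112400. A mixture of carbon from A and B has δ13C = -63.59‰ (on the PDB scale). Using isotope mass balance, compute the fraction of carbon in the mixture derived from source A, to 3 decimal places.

δ_A = (0.0104166/0.0112400 − 1)×1000 = (0.926744 − 1)×1000 = -73.256‰
δ_B = (0.0112419/0.0112400 − 1)×1000 = (1.000169 − 1)×1000 = 0.169‰
f_A = (δ_mix − δ_B)/(δ_A − δ_B) = (-63.59 − (0.169))/(-73.256 − (0.169))
f_A = -63.759 / -73.425 = 0.8684

0.868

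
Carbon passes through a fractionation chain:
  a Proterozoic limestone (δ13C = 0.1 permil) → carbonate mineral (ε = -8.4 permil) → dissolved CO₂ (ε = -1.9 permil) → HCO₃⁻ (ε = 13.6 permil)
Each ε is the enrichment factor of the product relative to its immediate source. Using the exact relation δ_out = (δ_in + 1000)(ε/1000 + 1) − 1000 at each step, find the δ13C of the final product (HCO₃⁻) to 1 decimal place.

3.3 permil

step 1: δ = (0.10 + 1000)·(-8.4/1000 + 1) − 1000 = -8.30 permil
step 2: δ = (-8.30 + 1000)·(-1.9/1000 + 1) − 1000 = -10.19 permil
step 3: δ = (-10.19 + 1000)·(13.6/1000 + 1) − 1000 = 3.28 permil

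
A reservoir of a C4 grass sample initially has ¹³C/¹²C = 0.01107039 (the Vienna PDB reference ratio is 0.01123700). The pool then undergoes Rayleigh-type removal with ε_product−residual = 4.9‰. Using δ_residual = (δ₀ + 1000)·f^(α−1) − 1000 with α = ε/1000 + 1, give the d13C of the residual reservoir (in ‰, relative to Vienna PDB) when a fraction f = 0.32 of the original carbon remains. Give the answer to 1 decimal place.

δ₀ = (0.01107039/0.01123700 − 1)×1000 = (0.985173 − 1)×1000 = -14.827‰
α − 1 = ε/1000 = 0.0049
f^(α−1) = 0.32^(0.0049) = 0.994432
δ_res = (-14.827 + 1000) × 0.994432 − 1000 = 979.688 − 1000 = -20.31‰

-20.3‰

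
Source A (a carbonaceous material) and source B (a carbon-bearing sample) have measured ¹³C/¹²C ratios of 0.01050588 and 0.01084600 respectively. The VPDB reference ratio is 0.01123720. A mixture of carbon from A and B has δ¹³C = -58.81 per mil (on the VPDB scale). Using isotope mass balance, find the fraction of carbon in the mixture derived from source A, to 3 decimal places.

0.793

δ_A = (0.01050588/0.01123720 − 1)×1000 = (0.934920 − 1)×1000 = -65.080 per mil
δ_B = (0.01084600/0.01123720 − 1)×1000 = (0.965187 − 1)×1000 = -34.813 per mil
f_A = (δ_mix − δ_B)/(δ_A − δ_B) = (-58.81 − (-34.813))/(-65.080 − (-34.813))
f_A = -23.997 / -30.267 = 0.7928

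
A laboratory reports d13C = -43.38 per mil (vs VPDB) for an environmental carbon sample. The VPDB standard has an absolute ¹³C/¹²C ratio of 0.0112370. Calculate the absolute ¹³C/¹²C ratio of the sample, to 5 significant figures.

R_sample = R_standard × (d13C/1000 + 1)
R_sample = 0.0112370 × (-43.38/1000 + 1) = 0.0112370 × 0.956620
R_sample = 0.0107495

0.010750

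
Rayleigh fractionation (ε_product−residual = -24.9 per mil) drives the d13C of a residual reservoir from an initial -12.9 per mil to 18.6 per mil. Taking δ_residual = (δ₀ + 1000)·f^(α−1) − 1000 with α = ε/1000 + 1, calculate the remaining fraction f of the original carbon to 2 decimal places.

α − 1 = ε/1000 = -0.0249
(δ_res + 1000)/(δ₀ + 1000) = (18.6 + 1000)/(-12.9 + 1000) = 1018.6/987.1 = 1.031912
f = 1.031912^(1/-0.0249) = exp(ln(1.031912)/-0.0249) = exp(0.03141/-0.0249)
f = exp(-1.2616) = 0.2832

0.28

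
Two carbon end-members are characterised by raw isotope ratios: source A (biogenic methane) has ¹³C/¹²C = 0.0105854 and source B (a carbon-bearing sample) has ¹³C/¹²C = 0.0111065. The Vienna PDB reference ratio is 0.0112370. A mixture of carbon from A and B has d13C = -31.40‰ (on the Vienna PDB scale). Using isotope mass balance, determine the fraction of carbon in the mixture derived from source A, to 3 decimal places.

δ_A = (0.0105854/0.0112370 − 1)×1000 = (0.942013 − 1)×1000 = -57.987‰
δ_B = (0.0111065/0.0112370 − 1)×1000 = (0.988387 − 1)×1000 = -11.613‰
f_A = (δ_mix − δ_B)/(δ_A − δ_B) = (-31.40 − (-11.613))/(-57.987 − (-11.613))
f_A = -19.787 / -46.374 = 0.4267

0.427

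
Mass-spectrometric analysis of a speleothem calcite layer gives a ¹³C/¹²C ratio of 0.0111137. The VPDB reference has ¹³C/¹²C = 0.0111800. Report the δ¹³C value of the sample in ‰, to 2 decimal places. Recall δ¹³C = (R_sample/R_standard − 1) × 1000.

-5.93‰

δ¹³C = (R_sample / R_standard − 1) × 1000
R_sample / R_standard = 0.0111137 / 0.0111800 = 0.994070
δ¹³C = (0.994070 − 1) × 1000 = -5.930‰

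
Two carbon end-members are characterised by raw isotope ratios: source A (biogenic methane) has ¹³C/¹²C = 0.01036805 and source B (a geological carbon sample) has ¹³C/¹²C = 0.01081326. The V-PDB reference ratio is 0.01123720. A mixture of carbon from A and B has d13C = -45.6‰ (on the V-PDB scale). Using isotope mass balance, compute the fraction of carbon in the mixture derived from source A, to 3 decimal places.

δ_A = (0.01036805/0.01123720 − 1)×1000 = (0.922654 − 1)×1000 = -77.346‰
δ_B = (0.01081326/0.01123720 − 1)×1000 = (0.962274 − 1)×1000 = -37.726‰
f_A = (δ_mix − δ_B)/(δ_A − δ_B) = (-45.6 − (-37.726))/(-77.346 − (-37.726))
f_A = -7.874 / -39.619 = 0.1987

0.199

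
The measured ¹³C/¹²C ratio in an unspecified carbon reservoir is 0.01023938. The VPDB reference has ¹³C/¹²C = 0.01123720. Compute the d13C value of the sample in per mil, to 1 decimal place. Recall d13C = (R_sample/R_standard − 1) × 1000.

d13C = (R_sample / R_standard − 1) × 1000
R_sample / R_standard = 0.01023938 / 0.01123720 = 0.911204
d13C = (0.911204 − 1) × 1000 = -88.80 per mil

-88.8 per mil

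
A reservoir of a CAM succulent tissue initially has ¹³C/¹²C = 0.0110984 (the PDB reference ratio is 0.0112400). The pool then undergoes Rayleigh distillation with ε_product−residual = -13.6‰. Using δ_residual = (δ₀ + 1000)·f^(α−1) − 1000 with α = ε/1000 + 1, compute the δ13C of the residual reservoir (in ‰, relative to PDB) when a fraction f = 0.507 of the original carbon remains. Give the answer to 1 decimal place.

δ₀ = (0.0110984/0.0112400 − 1)×1000 = (0.987402 − 1)×1000 = -12.598‰
α − 1 = ε/1000 = -0.0136
f^(α−1) = 0.507^(-0.0136) = 1.009281
δ_res = (-12.598 + 1000) × 1.009281 − 1000 = 996.566 − 1000 = -3.43‰

-3.4‰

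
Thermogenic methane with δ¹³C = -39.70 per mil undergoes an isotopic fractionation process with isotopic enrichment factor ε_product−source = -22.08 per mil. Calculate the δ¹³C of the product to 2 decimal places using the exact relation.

-60.90 per mil

Exactly, δ_product = (δ_source + 1000)·(ε/1000 + 1) − 1000.
δ_product = (-39.70 + 1000) × (-22.08/1000 + 1) − 1000
δ_product = -60.903 per mil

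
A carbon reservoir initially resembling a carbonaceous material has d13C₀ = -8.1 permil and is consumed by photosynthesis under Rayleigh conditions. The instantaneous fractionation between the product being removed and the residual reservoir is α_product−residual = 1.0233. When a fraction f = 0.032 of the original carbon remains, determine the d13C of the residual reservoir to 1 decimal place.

Rayleigh residual: δ_res = (δ₀ + 1000)·f^(α−1) − 1000
α − 1 = 0.02330
f^(α−1) = 0.032^(0.02330) = 0.922933
δ_res = (-8.1 + 1000) × 0.922933 − 1000 = 915.457 − 1000 = -84.54 permil

-84.5 permil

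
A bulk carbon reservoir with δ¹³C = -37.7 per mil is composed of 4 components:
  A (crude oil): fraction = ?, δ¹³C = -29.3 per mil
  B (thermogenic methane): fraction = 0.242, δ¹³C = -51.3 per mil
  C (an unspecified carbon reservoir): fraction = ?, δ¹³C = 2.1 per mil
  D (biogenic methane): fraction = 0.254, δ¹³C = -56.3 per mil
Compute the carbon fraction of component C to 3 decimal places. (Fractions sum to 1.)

Let f_C and f_A be the unknown fractions; fractions sum to 1 so f_C + f_A = 0.504.
Mass balance: Σ fᵢ·δᵢ = δ_bulk ⇒ f_C·(2.1) + f_A·(-29.3) = -37.7 − (-26.715) = -10.985
Substitute f_A = 0.504 − f_C:
f_C·(2.1 − -29.3) = -10.985 − 0.504×(-29.3) = 3.782
f_C = 3.782 / 31.4 = 0.1204

0.120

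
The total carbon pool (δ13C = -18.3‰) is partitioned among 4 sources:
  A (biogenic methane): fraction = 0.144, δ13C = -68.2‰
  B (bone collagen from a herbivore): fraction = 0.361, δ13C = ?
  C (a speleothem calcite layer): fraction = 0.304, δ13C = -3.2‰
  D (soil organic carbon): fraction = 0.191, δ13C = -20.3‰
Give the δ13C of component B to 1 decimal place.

Isotope mass balance: δ_bulk = Σ fᵢ·δᵢ.
-18.3 = 0.144×(-68.2) + 0.361×δ_B + 0.304×(-3.2) + 0.191×(-20.3)
0.361·δ_B = -18.3 − (-14.671) = -3.629
δ_B = -3.629 / 0.361 = -10.05‰

-10.1‰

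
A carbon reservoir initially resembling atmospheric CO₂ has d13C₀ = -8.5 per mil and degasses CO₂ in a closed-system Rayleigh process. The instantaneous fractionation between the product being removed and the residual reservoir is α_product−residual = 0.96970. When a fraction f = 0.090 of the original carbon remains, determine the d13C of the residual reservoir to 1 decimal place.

66.5 per mil

Rayleigh residual: δ_res = (δ₀ + 1000)·f^(α−1) − 1000
α − 1 = -0.03030
f^(α−1) = 0.090^(-0.03030) = 1.075688
δ_res = (-8.5 + 1000) × 1.075688 − 1000 = 1066.545 − 1000 = 66.54 per mil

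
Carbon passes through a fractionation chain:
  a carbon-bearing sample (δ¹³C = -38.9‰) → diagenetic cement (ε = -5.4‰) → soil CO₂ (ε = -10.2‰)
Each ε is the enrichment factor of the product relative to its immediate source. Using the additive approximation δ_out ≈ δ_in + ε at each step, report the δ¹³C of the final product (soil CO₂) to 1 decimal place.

step 1: δ ≈ -38.9 + (-5.4) = -44.3‰
step 2: δ ≈ -44.3 + (-10.2) = -54.5‰

-54.5‰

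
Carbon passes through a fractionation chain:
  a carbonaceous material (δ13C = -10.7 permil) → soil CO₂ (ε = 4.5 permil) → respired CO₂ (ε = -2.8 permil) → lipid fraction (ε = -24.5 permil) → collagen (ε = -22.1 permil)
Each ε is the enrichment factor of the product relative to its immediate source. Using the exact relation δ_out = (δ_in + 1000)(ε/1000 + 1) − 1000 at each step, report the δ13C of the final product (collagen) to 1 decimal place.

-54.7 permil

step 1: δ = (-10.70 + 1000)·(4.5/1000 + 1) − 1000 = -6.25 permil
step 2: δ = (-6.25 + 1000)·(-2.8/1000 + 1) − 1000 = -9.03 permil
step 3: δ = (-9.03 + 1000)·(-24.5/1000 + 1) − 1000 = -33.31 permil
step 4: δ = (-33.31 + 1000)·(-22.1/1000 + 1) − 1000 = -54.67 permil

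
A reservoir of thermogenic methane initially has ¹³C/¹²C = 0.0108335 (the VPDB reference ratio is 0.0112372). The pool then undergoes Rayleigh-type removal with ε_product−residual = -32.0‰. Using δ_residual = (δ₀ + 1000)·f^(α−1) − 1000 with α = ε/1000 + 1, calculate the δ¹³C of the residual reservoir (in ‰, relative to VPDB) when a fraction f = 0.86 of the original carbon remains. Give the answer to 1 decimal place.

δ₀ = (0.0108335/0.0112372 − 1)×1000 = (0.964075 − 1)×1000 = -35.925‰
α − 1 = ε/1000 = -0.0320
f^(α−1) = 0.86^(-0.0320) = 1.004838
δ_res = (-35.925 + 1000) × 1.004838 − 1000 = 968.739 − 1000 = -31.26‰

-31.3‰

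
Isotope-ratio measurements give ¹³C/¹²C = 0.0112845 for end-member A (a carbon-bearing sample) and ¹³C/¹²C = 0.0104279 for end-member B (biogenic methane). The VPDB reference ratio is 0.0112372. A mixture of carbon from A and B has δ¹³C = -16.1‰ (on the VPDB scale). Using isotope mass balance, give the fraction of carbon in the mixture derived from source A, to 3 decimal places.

δ_A = (0.0112845/0.0112372 − 1)×1000 = (1.004209 − 1)×1000 = 4.209‰
δ_B = (0.0104279/0.0112372 − 1)×1000 = (0.927980 − 1)×1000 = -72.020‰
f_A = (δ_mix − δ_B)/(δ_A − δ_B) = (-16.1 − (-72.020))/(4.209 − (-72.020))
f_A = 55.920 / 76.229 = 0.7336

0.734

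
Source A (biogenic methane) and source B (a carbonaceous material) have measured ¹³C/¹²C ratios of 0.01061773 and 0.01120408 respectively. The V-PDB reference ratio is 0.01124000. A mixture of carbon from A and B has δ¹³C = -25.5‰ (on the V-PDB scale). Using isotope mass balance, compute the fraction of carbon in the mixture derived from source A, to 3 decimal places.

0.428

δ_A = (0.01061773/0.01124000 − 1)×1000 = (0.944638 − 1)×1000 = -55.362‰
δ_B = (0.01120408/0.01124000 − 1)×1000 = (0.996804 − 1)×1000 = -3.196‰
f_A = (δ_mix − δ_B)/(δ_A − δ_B) = (-25.5 − (-3.196))/(-55.362 − (-3.196))
f_A = -22.304 / -52.166 = 0.4276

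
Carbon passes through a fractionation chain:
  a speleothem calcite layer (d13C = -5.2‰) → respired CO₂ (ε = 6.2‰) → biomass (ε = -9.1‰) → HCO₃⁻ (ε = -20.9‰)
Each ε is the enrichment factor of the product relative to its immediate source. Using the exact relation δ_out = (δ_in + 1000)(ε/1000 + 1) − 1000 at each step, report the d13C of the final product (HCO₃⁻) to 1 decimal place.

step 1: δ = (-5.20 + 1000)·(6.2/1000 + 1) − 1000 = 0.97‰
step 2: δ = (0.97 + 1000)·(-9.1/1000 + 1) − 1000 = -8.14‰
step 3: δ = (-8.14 + 1000)·(-20.9/1000 + 1) − 1000 = -28.87‰

-28.9‰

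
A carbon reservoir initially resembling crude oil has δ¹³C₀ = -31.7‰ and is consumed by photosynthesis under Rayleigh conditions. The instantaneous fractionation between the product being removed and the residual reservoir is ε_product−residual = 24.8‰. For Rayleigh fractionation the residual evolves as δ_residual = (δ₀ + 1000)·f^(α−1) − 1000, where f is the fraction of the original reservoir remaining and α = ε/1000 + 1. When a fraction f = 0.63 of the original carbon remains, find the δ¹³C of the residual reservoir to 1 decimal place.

Rayleigh residual: δ_res = (δ₀ + 1000)·f^(α−1) − 1000
α = ε/1000 + 1 = 1.02480, so α − 1 = 0.02480
f^(α−1) = 0.63^(0.02480) = 0.988607
δ_res = (-31.7 + 1000) × 0.988607 − 1000 = 957.268 − 1000 = -42.73‰

-42.7‰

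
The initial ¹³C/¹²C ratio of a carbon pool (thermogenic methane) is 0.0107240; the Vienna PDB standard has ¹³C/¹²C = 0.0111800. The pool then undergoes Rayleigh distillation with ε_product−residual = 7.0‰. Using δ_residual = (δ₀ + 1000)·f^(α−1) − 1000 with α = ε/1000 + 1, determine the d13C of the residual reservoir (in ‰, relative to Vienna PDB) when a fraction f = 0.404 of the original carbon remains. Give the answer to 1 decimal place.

δ₀ = (0.0107240/0.0111800 − 1)×1000 = (0.959213 − 1)×1000 = -40.787‰
α − 1 = ε/1000 = 0.0070
f^(α−1) = 0.404^(0.0070) = 0.993676
δ_res = (-40.787 + 1000) × 0.993676 − 1000 = 953.147 − 1000 = -46.85‰

-46.9‰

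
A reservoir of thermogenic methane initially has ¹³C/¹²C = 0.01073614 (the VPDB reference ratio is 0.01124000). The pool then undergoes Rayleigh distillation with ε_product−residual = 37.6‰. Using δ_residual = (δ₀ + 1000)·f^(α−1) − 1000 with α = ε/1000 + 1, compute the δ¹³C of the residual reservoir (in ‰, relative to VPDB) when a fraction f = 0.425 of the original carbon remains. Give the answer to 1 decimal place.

δ₀ = (0.01073614/0.01124000 − 1)×1000 = (0.955173 − 1)×1000 = -44.827‰
α − 1 = ε/1000 = 0.0376
f^(α−1) = 0.425^(0.0376) = 0.968339
δ_res = (-44.827 + 1000) × 0.968339 − 1000 = 924.931 − 1000 = -75.07‰

-75.1‰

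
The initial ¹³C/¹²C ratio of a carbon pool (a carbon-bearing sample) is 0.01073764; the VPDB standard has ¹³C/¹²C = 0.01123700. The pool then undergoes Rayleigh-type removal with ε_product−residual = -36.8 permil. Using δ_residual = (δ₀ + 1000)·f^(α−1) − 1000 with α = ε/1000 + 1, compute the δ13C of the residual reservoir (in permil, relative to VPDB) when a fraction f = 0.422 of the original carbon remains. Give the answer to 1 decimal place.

-13.6 permil

δ₀ = (0.01073764/0.01123700 − 1)×1000 = (0.955561 − 1)×1000 = -44.439 permil
α − 1 = ε/1000 = -0.0368
f^(α−1) = 0.422^(-0.0368) = 1.032259
δ_res = (-44.439 + 1000) × 1.032259 − 1000 = 986.386 − 1000 = -13.61 permil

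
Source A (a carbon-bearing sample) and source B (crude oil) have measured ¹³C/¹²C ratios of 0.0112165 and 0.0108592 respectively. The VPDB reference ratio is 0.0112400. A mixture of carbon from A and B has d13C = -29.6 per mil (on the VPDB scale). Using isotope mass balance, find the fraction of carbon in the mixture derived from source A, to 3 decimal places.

δ_A = (0.0112165/0.0112400 − 1)×1000 = (0.997909 − 1)×1000 = -2.091 per mil
δ_B = (0.0108592/0.0112400 − 1)×1000 = (0.966121 − 1)×1000 = -33.879 per mil
f_A = (δ_mix − δ_B)/(δ_A − δ_B) = (-29.6 − (-33.879))/(-2.091 − (-33.879))
f_A = 4.279 / 31.788 = 0.1346

0.135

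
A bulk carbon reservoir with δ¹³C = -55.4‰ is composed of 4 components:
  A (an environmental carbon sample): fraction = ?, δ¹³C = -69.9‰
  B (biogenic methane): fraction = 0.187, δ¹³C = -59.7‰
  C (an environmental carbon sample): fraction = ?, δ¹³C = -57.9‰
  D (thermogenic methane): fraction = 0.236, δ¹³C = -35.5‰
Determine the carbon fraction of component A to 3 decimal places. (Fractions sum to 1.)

0.204

Let f_A and f_C be the unknown fractions; fractions sum to 1 so f_A + f_C = 0.577.
Mass balance: Σ fᵢ·δᵢ = δ_bulk ⇒ f_A·(-69.9) + f_C·(-57.9) = -55.4 − (-19.542) = -35.858
Substitute f_C = 0.577 − f_A:
f_A·(-69.9 − -57.9) = -35.858 − 0.577×(-57.9) = -2.450
f_A = -2.450 / -12.0 = 0.2042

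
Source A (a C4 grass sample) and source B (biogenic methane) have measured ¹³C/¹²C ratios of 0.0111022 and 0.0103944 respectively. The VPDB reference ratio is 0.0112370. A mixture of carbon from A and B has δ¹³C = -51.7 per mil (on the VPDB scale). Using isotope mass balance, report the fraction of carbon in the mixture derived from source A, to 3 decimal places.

δ_A = (0.0111022/0.0112370 − 1)×1000 = (0.988004 − 1)×1000 = -11.996 per mil
δ_B = (0.0103944/0.0112370 − 1)×1000 = (0.925016 − 1)×1000 = -74.984 per mil
f_A = (δ_mix − δ_B)/(δ_A − δ_B) = (-51.7 − (-74.984))/(-11.996 − (-74.984))
f_A = 23.284 / 62.988 = 0.3697

0.370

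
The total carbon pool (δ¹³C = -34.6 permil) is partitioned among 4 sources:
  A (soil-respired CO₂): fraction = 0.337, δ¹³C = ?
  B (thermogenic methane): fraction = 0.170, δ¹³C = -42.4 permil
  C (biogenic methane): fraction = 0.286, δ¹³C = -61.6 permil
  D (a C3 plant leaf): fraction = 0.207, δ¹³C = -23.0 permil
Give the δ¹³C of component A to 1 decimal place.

Isotope mass balance: δ_bulk = Σ fᵢ·δᵢ.
-34.6 = 0.337×δ_A + 0.170×(-42.4) + 0.286×(-61.6) + 0.207×(-23.0)
0.337·δ_A = -34.6 − (-29.587) = -5.013
δ_A = -5.013 / 0.337 = -14.88 permil

-14.9 permil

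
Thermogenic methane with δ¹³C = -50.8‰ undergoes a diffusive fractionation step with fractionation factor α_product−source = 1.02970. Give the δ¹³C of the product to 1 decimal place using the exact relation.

δ_product = (δ_source + 1000)·α − 1000
δ_product = (-50.8 + 1000) × 1.02970 − 1000
δ_product = 977.391 − 1000 = -22.61‰

-22.6‰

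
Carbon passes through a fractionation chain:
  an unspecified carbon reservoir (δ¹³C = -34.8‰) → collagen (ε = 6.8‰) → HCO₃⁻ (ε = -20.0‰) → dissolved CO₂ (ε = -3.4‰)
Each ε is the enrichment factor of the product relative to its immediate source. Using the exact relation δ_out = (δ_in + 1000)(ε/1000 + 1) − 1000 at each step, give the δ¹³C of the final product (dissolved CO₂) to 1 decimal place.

-50.9‰

step 1: δ = (-34.80 + 1000)·(6.8/1000 + 1) − 1000 = -28.24‰
step 2: δ = (-28.24 + 1000)·(-20.0/1000 + 1) − 1000 = -47.67‰
step 3: δ = (-47.67 + 1000)·(-3.4/1000 + 1) − 1000 = -50.91‰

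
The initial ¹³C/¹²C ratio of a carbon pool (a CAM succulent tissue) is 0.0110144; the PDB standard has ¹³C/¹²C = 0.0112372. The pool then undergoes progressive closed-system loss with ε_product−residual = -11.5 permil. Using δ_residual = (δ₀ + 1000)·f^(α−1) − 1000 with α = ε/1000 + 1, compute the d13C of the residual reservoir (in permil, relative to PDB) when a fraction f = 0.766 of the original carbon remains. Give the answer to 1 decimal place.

-16.8 permil

δ₀ = (0.0110144/0.0112372 − 1)×1000 = (0.980173 − 1)×1000 = -19.827 permil
α − 1 = ε/1000 = -0.0115
f^(α−1) = 0.766^(-0.0115) = 1.003070
δ_res = (-19.827 + 1000) × 1.003070 − 1000 = 983.182 − 1000 = -16.82 permil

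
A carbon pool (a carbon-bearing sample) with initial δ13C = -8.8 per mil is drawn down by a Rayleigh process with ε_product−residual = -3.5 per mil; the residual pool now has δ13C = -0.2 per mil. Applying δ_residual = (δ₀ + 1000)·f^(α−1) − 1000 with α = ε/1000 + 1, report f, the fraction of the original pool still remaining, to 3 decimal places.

0.085

α − 1 = ε/1000 = -0.0035
(δ_res + 1000)/(δ₀ + 1000) = (-0.2 + 1000)/(-8.8 + 1000) = 999.8/991.2 = 1.008676
f = 1.008676^(1/-0.0035) = exp(ln(1.008676)/-0.0035) = exp(0.00864/-0.0035)
f = exp(-2.4683) = 0.0847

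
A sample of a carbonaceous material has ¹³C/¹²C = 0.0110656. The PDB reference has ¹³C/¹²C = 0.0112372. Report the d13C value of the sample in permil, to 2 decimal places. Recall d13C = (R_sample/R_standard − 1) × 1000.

-15.27 permil

d13C = (R_sample / R_standard − 1) × 1000
R_sample / R_standard = 0.0110656 / 0.0112372 = 0.984729
d13C = (0.984729 − 1) × 1000 = -15.271 permil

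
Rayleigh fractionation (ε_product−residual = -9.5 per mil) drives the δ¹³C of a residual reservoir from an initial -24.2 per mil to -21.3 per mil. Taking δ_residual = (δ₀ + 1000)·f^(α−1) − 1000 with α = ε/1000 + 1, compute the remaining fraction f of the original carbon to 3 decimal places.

α − 1 = ε/1000 = -0.0095
(δ_res + 1000)/(δ₀ + 1000) = (-21.3 + 1000)/(-24.2 + 1000) = 978.7/975.8 = 1.002972
f = 1.002972^(1/-0.0095) = exp(ln(1.002972)/-0.0095) = exp(0.00297/-0.0095)
f = exp(-0.3124) = 0.7317

0.732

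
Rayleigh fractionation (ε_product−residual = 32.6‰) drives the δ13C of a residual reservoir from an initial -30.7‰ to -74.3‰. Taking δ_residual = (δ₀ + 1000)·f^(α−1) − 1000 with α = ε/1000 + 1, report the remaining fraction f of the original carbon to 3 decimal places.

0.244

α − 1 = ε/1000 = 0.0326
(δ_res + 1000)/(δ₀ + 1000) = (-74.3 + 1000)/(-30.7 + 1000) = 925.7/969.3 = 0.955019
f = 0.955019^(1/0.0326) = exp(ln(0.955019)/0.0326) = exp(-0.04602/0.0326)
f = exp(-1.4118) = 0.2437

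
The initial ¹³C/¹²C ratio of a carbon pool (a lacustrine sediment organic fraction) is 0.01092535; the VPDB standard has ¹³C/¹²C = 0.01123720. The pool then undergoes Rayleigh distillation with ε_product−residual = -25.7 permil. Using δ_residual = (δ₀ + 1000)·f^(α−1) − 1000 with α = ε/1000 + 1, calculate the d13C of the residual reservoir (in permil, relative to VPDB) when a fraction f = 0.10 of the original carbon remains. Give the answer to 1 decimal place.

δ₀ = (0.01092535/0.01123720 − 1)×1000 = (0.972248 − 1)×1000 = -27.752 permil
α − 1 = ε/1000 = -0.0257
f^(α−1) = 0.10^(-0.0257) = 1.060962
δ_res = (-27.752 + 1000) × 1.060962 − 1000 = 1031.519 − 1000 = 31.52 permil

31.5 permil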